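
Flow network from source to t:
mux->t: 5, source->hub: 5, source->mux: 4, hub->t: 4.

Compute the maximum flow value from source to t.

Augment source->mux->t: bottleneck 4. Total 4.
Augment source->hub->t: bottleneck 4. Total 8.
No augmenting path remains in the residual graph.

8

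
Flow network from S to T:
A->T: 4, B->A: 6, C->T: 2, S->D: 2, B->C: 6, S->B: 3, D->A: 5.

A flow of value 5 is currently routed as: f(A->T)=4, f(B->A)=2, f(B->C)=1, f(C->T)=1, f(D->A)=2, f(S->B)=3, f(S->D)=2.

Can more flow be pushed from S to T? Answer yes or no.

Residual reachable from S: {S}; T is not reachable.
Saturated cut: S->D, S->B with total capacity 5 = current flow value. Flow is maximum.

No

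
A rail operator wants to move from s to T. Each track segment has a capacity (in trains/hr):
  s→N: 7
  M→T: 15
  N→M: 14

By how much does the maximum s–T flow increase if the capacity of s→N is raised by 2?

Original max flow = 7.
After raising cap(s→N), augmenting paths through that edge carry 2 more units.
New max flow = 9. Increase = 2.

2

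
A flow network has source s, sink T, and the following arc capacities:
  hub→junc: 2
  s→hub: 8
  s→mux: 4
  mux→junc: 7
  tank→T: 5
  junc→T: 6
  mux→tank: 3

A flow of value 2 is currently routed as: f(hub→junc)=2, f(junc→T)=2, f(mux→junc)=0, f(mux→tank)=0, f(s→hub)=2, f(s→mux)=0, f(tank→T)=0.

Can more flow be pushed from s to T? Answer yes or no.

Residual path s→mux→junc→T has bottleneck 4 > 0.
Pushing 4 along it raises the flow to 6, so the given flow is not maximum.

Yes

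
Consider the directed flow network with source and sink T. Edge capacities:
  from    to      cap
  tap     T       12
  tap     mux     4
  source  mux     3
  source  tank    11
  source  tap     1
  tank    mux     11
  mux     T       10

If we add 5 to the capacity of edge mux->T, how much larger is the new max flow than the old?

4

Original max flow = 11.
After raising cap(mux->T), augmenting paths through that edge carry 4 more units.
New max flow = 15. Increase = 4.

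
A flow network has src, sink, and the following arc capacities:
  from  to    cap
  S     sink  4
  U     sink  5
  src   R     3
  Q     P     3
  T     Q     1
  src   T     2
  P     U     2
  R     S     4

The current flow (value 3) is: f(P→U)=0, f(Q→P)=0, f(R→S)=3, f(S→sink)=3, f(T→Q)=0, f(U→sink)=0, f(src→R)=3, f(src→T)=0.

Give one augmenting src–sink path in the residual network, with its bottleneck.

src→T→Q→P→U→sink, bottleneck 1

Residual along src→T→Q→P→U→sink: src→T: 2, T→Q: 1, Q→P: 3, P→U: 2, U→sink: 5.
Bottleneck = min = 1.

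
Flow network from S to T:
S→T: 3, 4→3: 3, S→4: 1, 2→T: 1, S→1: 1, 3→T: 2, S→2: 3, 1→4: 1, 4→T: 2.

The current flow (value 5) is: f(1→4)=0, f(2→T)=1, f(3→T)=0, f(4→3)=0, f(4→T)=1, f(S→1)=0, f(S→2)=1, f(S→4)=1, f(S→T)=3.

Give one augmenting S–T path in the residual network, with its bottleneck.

Residual along S→1→4→T: S→1: 1, 1→4: 1, 4→T: 1.
Bottleneck = min = 1.

S→1→4→T, bottleneck 1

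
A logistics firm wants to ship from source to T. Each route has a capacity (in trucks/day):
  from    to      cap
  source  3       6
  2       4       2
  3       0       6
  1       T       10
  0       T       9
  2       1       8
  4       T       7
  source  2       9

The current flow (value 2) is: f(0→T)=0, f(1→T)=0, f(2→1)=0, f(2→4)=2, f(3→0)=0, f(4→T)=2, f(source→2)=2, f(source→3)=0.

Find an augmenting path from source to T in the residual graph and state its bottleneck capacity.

source→2→1→T, bottleneck 7

Residual along source→2→1→T: source→2: 7, 2→1: 8, 1→T: 10.
Bottleneck = min = 7.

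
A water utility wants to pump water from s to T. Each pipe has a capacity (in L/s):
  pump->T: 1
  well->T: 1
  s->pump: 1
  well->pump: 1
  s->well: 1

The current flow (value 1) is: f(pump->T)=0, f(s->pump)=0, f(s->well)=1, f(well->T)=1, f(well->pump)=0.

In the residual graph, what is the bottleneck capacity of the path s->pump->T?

Residual capacities along the path: s->pump: 1, pump->T: 1.
Minimum is 1.

1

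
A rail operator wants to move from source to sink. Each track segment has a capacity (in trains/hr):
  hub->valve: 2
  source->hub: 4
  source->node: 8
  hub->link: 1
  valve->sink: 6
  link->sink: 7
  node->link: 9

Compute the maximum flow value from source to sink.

Augment source->hub->valve->sink: bottleneck 2. Total 2.
Augment source->hub->link->sink: bottleneck 1. Total 3.
Augment source->node->link->sink: bottleneck 6. Total 9.
No augmenting path remains in the residual graph.

9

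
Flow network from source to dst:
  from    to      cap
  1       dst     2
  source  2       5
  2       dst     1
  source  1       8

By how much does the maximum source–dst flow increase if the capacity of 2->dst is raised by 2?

2

Original max flow = 3.
After raising cap(2->dst), augmenting paths through that edge carry 2 more units.
New max flow = 5. Increase = 2.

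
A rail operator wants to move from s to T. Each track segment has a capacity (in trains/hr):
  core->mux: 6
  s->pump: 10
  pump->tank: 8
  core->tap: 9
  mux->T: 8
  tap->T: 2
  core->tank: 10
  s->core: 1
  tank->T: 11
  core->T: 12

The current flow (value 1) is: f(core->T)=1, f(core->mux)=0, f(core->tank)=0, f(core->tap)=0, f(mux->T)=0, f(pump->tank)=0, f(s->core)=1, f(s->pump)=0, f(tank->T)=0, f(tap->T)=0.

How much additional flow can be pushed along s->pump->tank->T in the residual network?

8

Residual capacities along the path: s->pump: 10, pump->tank: 8, tank->T: 11.
Minimum is 8.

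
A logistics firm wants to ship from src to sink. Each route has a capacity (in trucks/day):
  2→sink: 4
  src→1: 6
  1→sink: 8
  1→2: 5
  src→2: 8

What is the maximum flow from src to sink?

Augment src→1→sink: bottleneck 6. Total 6.
Augment src→2→sink: bottleneck 4. Total 10.
No augmenting path remains in the residual graph.

10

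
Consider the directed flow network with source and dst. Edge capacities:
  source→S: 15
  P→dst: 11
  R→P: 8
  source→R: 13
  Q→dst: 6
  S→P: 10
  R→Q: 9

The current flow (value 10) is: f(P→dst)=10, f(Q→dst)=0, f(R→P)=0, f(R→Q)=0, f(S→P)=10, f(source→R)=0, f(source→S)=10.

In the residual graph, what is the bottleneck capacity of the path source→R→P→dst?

1

Residual capacities along the path: source→R: 13, R→P: 8, P→dst: 1.
Minimum is 1.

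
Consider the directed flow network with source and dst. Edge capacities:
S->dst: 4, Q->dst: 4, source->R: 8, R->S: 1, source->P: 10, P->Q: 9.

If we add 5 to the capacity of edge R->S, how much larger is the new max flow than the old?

Original max flow = 5.
After raising cap(R->S), augmenting paths through that edge carry 3 more units.
New max flow = 8. Increase = 3.

3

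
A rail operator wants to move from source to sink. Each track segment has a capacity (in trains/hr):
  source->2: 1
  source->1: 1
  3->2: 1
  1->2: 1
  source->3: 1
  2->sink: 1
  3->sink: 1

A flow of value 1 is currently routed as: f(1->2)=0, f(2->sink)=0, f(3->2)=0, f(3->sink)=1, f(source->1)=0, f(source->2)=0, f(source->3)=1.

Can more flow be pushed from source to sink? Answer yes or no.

Residual path source->2->sink has bottleneck 1 > 0.
Pushing 1 along it raises the flow to 2, so the given flow is not maximum.

Yes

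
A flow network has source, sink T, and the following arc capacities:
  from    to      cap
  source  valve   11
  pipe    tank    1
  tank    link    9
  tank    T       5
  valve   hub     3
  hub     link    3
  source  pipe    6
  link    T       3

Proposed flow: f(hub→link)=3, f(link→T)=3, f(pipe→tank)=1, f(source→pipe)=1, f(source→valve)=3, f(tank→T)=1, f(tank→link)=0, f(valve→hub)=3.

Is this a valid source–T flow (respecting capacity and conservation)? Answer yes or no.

Yes

Every edge has 0 ≤ f(e) ≤ cap(e).
At each intermediate node, inflow equals outflow.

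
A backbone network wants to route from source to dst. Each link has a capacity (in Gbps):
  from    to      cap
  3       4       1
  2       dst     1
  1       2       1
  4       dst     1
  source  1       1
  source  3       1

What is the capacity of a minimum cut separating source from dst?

Max flow = 2 (via 2 augmenting paths).
In the residual at optimum, the set reachable from source is {source}.
Cut edges: source→3 (cap 1), source→1 (cap 1). Sum = 2.

2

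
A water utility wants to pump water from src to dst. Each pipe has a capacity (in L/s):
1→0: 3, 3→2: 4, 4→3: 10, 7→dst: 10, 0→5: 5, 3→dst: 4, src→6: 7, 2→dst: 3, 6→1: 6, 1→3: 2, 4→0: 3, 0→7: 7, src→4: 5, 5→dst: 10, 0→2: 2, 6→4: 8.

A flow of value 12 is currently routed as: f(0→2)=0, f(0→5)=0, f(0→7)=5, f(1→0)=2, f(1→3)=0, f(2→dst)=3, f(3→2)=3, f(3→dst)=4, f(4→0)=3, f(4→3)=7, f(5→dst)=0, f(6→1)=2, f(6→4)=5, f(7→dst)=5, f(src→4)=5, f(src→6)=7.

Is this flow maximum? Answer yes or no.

Yes

Residual reachable from src: {src}; dst is not reachable.
Saturated cut: src→6, src→4 with total capacity 12 = current flow value. Flow is maximum.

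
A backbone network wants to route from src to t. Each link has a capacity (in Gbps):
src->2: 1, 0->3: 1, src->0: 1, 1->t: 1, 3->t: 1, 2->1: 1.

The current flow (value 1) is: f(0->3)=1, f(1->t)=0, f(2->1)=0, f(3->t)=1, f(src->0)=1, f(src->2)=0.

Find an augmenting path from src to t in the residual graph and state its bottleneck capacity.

Residual along src->2->1->t: src->2: 1, 2->1: 1, 1->t: 1.
Bottleneck = min = 1.

src->2->1->t, bottleneck 1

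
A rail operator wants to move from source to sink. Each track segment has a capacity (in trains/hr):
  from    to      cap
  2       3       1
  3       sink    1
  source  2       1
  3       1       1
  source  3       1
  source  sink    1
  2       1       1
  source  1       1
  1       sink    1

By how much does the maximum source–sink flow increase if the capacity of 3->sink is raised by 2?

Original max flow = 3.
After raising cap(3->sink), augmenting paths through that edge carry 1 more unit.
New max flow = 4. Increase = 1.

1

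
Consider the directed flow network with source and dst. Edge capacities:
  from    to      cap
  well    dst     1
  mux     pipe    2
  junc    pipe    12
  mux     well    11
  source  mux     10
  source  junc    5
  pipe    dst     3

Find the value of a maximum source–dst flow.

Augment source->junc->pipe->dst: bottleneck 3. Total 3.
Augment source->mux->well->dst: bottleneck 1. Total 4.
No augmenting path remains in the residual graph.

4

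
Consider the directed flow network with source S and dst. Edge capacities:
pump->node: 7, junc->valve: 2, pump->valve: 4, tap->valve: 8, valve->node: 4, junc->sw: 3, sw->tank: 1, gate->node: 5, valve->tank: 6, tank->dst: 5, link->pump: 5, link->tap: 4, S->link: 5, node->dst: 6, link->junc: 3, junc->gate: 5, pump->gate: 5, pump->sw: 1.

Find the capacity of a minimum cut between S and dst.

5

Max flow = 5 (via 1 augmenting path).
In the residual at optimum, the set reachable from S is {S}.
Cut edges: S->link (cap 5). Sum = 5.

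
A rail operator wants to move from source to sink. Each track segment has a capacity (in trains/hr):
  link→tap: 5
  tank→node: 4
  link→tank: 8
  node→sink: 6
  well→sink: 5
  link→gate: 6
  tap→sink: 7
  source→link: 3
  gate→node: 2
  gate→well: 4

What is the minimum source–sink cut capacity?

3

Max flow = 3 (via 1 augmenting path).
In the residual at optimum, the set reachable from source is {source}.
Cut edges: source→link (cap 3). Sum = 3.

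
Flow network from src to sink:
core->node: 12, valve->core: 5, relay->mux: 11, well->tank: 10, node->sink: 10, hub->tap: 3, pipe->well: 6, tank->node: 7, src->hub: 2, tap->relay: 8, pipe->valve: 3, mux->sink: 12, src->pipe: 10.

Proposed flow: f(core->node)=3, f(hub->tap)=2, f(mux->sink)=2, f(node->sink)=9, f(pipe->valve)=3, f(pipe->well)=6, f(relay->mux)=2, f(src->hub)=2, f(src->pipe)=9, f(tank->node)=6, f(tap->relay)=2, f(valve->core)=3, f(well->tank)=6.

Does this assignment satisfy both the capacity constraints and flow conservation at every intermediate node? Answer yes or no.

Every edge has 0 ≤ f(e) ≤ cap(e).
At each intermediate node, inflow equals outflow.

Yes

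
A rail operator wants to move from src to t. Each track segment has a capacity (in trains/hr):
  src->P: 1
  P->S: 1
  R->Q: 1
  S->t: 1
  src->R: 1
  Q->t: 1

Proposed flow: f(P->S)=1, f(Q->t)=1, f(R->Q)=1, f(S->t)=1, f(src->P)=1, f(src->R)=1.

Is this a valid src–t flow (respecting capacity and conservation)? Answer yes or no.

Yes

Every edge has 0 ≤ f(e) ≤ cap(e).
At each intermediate node, inflow equals outflow.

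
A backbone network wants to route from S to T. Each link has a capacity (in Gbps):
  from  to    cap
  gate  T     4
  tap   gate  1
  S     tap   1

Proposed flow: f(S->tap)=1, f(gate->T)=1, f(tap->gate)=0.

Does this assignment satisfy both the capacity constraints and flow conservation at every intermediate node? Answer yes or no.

Conservation fails at tap: inflow 1 ≠ outflow 0.

No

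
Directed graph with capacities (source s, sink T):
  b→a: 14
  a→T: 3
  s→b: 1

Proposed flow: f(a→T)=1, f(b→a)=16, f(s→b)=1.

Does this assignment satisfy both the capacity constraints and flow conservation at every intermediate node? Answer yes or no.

Capacity violated on b→a: flow 16 > capacity 14.

No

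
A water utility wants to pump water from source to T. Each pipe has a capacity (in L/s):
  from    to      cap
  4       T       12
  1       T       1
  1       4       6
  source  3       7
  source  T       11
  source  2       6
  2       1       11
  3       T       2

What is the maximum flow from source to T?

19

Augment source->T: bottleneck 11. Total 11.
Augment source->3->T: bottleneck 2. Total 13.
Augment source->2->1->T: bottleneck 1. Total 14.
Augment source->2->1->4->T: bottleneck 5. Total 19.
No augmenting path remains in the residual graph.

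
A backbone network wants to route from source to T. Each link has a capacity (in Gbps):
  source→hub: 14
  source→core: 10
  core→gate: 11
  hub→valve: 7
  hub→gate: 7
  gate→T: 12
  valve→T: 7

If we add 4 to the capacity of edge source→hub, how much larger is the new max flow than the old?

0

Original max flow = 19.
Edge source→hub does not cross the min cut (source side {core, gate, hub, source}), so extra capacity there cannot help.
New max flow = 19. Increase = 0.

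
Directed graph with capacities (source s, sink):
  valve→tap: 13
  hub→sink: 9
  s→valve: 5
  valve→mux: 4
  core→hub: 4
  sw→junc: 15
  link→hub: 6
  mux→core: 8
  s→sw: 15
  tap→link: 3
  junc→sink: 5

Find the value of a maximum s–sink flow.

Augment s→sw→junc→sink: bottleneck 5. Total 5.
Augment s→valve→mux→core→hub→sink: bottleneck 4. Total 9.
Augment s→valve→tap→link→hub→sink: bottleneck 1. Total 10.
No augmenting path remains in the residual graph.

10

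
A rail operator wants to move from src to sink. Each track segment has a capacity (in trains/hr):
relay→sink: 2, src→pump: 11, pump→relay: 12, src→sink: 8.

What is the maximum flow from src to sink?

Augment src→sink: bottleneck 8. Total 8.
Augment src→pump→relay→sink: bottleneck 2. Total 10.
No augmenting path remains in the residual graph.

10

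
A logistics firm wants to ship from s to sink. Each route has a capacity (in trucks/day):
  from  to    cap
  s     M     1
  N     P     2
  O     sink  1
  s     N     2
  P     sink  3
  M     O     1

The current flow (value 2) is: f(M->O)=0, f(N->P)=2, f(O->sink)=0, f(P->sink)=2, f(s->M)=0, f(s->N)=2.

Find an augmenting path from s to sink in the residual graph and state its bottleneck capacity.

Residual along s->M->O->sink: s->M: 1, M->O: 1, O->sink: 1.
Bottleneck = min = 1.

s->M->O->sink, bottleneck 1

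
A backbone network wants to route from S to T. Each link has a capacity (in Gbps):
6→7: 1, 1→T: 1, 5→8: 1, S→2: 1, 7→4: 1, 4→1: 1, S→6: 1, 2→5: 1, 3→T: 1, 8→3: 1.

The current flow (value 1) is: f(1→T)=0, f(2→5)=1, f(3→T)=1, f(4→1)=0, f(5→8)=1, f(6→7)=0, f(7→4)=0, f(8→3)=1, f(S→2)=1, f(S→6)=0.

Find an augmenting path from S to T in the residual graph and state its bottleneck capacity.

S→6→7→4→1→T, bottleneck 1

Residual along S→6→7→4→1→T: S→6: 1, 6→7: 1, 7→4: 1, 4→1: 1, 1→T: 1.
Bottleneck = min = 1.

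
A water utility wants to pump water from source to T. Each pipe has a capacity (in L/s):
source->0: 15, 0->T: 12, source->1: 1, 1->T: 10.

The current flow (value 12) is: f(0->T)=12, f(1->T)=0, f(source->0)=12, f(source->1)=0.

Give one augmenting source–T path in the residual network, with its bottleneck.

source->1->T, bottleneck 1

Residual along source->1->T: source->1: 1, 1->T: 10.
Bottleneck = min = 1.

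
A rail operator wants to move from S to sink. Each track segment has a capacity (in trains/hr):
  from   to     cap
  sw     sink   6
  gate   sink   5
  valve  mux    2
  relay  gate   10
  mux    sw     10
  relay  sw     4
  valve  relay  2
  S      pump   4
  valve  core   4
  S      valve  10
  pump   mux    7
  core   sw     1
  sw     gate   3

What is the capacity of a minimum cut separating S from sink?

9

Max flow = 9 (via 5 augmenting paths).
In the residual at optimum, the set reachable from S is {S, core, valve}.
Cut edges: S->pump (cap 4), valve->mux (cap 2), valve->relay (cap 2), core->sw (cap 1). Sum = 9.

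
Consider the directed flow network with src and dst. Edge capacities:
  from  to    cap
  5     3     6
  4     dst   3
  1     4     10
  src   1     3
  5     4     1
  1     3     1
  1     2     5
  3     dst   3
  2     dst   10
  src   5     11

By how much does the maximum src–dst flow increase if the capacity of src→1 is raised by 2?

Original max flow = 7.
After raising cap(src→1), augmenting paths through that edge carry 2 more units.
New max flow = 9. Increase = 2.

2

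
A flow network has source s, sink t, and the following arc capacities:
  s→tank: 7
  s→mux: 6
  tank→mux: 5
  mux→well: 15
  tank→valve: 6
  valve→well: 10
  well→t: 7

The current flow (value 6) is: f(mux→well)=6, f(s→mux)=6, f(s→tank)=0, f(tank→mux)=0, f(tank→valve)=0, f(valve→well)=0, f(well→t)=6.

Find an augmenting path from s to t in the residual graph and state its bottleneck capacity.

s→tank→valve→well→t, bottleneck 1

Residual along s→tank→valve→well→t: s→tank: 7, tank→valve: 6, valve→well: 10, well→t: 1.
Bottleneck = min = 1.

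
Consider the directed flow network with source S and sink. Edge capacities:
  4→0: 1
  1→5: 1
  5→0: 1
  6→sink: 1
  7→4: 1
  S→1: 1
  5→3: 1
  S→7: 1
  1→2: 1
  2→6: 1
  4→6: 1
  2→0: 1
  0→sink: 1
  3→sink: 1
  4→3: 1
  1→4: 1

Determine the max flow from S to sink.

Augment S→7→4→0→sink: bottleneck 1. Total 1.
Augment S→1→5→3→sink: bottleneck 1. Total 2.
No augmenting path remains in the residual graph.

2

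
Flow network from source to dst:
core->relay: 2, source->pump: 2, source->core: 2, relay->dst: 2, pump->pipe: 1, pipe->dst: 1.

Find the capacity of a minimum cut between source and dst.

3

Max flow = 3 (via 2 augmenting paths).
In the residual at optimum, the set reachable from source is {pump, source}.
Cut edges: pump->pipe (cap 1), source->core (cap 2). Sum = 3.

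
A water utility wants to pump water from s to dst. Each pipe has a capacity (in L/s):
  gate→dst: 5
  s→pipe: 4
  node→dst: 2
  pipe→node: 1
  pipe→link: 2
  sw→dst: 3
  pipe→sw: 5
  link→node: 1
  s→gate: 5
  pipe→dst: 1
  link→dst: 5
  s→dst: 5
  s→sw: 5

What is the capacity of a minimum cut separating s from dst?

Max flow = 17 (via 6 augmenting paths).
In the residual at optimum, the set reachable from s is {s, sw}.
Cut edges: s→pipe (cap 4), s→gate (cap 5), s→dst (cap 5), sw→dst (cap 3). Sum = 17.

17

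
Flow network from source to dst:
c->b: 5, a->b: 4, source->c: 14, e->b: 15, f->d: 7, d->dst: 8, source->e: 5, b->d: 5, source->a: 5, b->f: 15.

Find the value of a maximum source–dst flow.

8

Augment source->c->b->d->dst: bottleneck 5. Total 5.
Augment source->e->b->f->d->dst: bottleneck 3. Total 8.
No augmenting path remains in the residual graph.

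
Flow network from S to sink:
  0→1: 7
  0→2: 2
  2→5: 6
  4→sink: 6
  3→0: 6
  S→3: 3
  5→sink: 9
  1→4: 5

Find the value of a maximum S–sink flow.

Augment S→3→0→2→5→sink: bottleneck 2. Total 2.
Augment S→3→0→1→4→sink: bottleneck 1. Total 3.
No augmenting path remains in the residual graph.

3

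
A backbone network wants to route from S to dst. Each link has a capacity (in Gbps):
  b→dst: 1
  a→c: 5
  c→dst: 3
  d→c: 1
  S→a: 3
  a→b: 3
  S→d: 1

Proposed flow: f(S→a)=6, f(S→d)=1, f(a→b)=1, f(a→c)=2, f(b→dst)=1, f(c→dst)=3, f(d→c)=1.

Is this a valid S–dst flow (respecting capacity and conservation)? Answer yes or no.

Capacity violated on S→a: flow 6 > capacity 3.

No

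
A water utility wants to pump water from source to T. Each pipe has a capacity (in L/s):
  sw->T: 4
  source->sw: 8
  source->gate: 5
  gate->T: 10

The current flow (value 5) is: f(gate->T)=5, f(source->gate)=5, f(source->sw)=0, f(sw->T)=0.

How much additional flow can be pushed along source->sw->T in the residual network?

Residual capacities along the path: source->sw: 8, sw->T: 4.
Minimum is 4.

4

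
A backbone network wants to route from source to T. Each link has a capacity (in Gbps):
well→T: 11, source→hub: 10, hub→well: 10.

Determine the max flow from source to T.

10

Augment source→hub→well→T: bottleneck 10. Total 10.
No augmenting path remains in the residual graph.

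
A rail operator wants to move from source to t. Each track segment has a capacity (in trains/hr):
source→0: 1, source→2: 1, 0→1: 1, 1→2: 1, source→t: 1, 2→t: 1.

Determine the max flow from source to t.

Augment source→t: bottleneck 1. Total 1.
Augment source→2→t: bottleneck 1. Total 2.
No augmenting path remains in the residual graph.

2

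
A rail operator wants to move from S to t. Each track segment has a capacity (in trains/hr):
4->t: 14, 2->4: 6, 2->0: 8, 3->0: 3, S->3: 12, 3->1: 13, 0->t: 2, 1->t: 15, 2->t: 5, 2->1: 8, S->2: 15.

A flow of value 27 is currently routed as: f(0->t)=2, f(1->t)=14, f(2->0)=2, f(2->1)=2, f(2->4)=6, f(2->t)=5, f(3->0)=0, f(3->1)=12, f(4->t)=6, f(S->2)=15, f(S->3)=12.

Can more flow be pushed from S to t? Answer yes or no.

No

Residual reachable from S: {S}; t is not reachable.
Saturated cut: S->2, S->3 with total capacity 27 = current flow value. Flow is maximum.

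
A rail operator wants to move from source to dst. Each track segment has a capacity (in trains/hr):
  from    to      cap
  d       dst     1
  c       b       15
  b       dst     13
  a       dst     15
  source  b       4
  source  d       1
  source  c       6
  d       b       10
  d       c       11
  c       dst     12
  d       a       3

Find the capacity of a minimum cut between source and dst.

11

Max flow = 11 (via 3 augmenting paths).
In the residual at optimum, the set reachable from source is {source}.
Cut edges: source->d (cap 1), source->c (cap 6), source->b (cap 4). Sum = 11.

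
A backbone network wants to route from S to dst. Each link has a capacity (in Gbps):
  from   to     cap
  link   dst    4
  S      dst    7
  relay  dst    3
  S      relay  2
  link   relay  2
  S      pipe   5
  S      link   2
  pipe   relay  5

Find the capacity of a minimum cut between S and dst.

12

Max flow = 12 (via 4 augmenting paths).
In the residual at optimum, the set reachable from S is {S, pipe, relay}.
Cut edges: S→link (cap 2), S→dst (cap 7), relay→dst (cap 3). Sum = 12.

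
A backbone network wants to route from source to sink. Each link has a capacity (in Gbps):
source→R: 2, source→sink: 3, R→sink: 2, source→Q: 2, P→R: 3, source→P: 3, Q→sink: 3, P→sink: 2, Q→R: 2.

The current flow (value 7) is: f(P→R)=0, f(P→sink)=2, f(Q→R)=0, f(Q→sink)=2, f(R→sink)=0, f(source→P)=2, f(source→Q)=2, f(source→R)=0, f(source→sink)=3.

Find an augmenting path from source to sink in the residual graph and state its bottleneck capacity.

Residual along source→R→sink: source→R: 2, R→sink: 2.
Bottleneck = min = 2.

source→R→sink, bottleneck 2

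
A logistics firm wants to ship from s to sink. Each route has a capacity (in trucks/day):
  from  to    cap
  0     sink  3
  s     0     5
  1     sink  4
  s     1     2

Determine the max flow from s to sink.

5

Augment s→1→sink: bottleneck 2. Total 2.
Augment s→0→sink: bottleneck 3. Total 5.
No augmenting path remains in the residual graph.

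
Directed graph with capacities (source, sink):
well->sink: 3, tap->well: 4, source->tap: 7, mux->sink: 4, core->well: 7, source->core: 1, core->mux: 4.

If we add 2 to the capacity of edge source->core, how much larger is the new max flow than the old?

Original max flow = 4.
After raising cap(source->core), augmenting paths through that edge carry 2 more units.
New max flow = 6. Increase = 2.

2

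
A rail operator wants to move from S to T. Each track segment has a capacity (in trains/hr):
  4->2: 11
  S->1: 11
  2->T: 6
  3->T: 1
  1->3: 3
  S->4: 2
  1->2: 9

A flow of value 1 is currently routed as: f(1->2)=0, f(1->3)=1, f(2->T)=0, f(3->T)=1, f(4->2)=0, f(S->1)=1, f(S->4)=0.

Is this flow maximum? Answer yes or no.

Residual path S->1->2->T has bottleneck 6 > 0.
Pushing 6 along it raises the flow to 7, so the given flow is not maximum.

No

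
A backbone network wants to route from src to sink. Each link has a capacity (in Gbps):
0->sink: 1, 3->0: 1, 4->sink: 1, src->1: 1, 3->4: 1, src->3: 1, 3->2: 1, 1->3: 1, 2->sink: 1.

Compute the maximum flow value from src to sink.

2

Augment src->3->4->sink: bottleneck 1. Total 1.
Augment src->1->3->0->sink: bottleneck 1. Total 2.
No augmenting path remains in the residual graph.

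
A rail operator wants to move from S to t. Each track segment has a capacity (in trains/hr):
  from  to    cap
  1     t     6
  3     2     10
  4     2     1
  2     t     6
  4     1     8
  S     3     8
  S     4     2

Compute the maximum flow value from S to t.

8

Augment S->4->1->t: bottleneck 2. Total 2.
Augment S->3->2->t: bottleneck 6. Total 8.
No augmenting path remains in the residual graph.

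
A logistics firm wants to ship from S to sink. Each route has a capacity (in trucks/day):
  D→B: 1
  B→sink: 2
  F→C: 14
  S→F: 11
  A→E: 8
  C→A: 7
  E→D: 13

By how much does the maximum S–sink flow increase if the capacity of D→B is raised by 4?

Original max flow = 1.
After raising cap(D→B), augmenting paths through that edge carry 1 more unit.
New max flow = 2. Increase = 1.

1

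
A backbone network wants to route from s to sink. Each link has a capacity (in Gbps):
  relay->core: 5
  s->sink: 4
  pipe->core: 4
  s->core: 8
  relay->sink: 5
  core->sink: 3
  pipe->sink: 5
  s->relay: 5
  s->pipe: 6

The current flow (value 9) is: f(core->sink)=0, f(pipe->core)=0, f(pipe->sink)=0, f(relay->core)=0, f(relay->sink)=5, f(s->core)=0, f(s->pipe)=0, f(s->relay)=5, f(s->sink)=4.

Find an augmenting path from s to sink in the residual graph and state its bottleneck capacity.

Residual along s->pipe->sink: s->pipe: 6, pipe->sink: 5.
Bottleneck = min = 5.

s->pipe->sink, bottleneck 5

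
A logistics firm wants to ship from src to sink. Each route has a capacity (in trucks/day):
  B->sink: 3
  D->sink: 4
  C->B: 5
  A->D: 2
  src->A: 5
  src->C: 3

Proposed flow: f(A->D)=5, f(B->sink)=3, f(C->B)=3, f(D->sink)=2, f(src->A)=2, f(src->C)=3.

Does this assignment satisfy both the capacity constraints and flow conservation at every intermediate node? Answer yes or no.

Capacity violated on A->D: flow 5 > capacity 2.

No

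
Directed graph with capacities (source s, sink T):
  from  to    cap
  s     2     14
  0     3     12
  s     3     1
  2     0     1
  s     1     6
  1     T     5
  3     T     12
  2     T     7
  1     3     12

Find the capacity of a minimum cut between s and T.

Max flow = 15 (via 5 augmenting paths).
In the residual at optimum, the set reachable from s is {2, s}.
Cut edges: s→1 (cap 6), s→3 (cap 1), 2→0 (cap 1), 2→T (cap 7). Sum = 15.

15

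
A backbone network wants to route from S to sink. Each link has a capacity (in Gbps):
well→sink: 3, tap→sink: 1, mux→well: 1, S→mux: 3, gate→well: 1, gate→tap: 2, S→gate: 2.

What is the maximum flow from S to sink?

3

Augment S→mux→well→sink: bottleneck 1. Total 1.
Augment S→gate→well→sink: bottleneck 1. Total 2.
Augment S→gate→tap→sink: bottleneck 1. Total 3.
No augmenting path remains in the residual graph.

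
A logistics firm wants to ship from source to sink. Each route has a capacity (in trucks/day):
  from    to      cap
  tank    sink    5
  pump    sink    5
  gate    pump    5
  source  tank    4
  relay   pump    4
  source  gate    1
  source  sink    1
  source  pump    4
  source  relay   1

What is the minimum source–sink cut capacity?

Max flow = 10 (via 4 augmenting paths).
In the residual at optimum, the set reachable from source is {gate, pump, relay, source}.
Cut edges: source->tank (cap 4), source->sink (cap 1), pump->sink (cap 5). Sum = 10.

10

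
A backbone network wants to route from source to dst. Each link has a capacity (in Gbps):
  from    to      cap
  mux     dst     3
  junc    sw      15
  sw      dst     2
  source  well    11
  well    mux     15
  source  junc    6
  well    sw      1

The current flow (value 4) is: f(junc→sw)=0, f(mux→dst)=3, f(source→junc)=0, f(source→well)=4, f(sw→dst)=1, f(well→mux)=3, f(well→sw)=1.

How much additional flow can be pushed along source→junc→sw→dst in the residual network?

Residual capacities along the path: source→junc: 6, junc→sw: 15, sw→dst: 1.
Minimum is 1.

1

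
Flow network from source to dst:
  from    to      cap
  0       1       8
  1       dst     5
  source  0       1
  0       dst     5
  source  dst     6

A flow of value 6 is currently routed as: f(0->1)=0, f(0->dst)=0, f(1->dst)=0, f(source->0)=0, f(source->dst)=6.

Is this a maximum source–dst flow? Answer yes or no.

No

Residual path source->0->dst has bottleneck 1 > 0.
Pushing 1 along it raises the flow to 7, so the given flow is not maximum.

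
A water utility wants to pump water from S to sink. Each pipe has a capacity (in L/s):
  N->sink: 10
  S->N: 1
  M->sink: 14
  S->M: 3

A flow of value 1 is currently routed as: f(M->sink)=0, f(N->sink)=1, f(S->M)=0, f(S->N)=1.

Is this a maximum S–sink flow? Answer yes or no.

No

Residual path S->M->sink has bottleneck 3 > 0.
Pushing 3 along it raises the flow to 4, so the given flow is not maximum.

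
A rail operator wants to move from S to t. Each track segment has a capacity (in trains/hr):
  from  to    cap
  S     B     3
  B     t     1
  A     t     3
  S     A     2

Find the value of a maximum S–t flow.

3

Augment S→B→t: bottleneck 1. Total 1.
Augment S→A→t: bottleneck 2. Total 3.
No augmenting path remains in the residual graph.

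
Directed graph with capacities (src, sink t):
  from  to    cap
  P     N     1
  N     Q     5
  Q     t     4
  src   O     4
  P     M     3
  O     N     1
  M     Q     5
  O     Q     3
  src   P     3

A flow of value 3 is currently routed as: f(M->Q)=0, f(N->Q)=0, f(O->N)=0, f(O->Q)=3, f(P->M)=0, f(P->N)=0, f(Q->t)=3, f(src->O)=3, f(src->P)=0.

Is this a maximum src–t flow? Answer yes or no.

No

Residual path src->P->N->Q->t has bottleneck 1 > 0.
Pushing 1 along it raises the flow to 4, so the given flow is not maximum.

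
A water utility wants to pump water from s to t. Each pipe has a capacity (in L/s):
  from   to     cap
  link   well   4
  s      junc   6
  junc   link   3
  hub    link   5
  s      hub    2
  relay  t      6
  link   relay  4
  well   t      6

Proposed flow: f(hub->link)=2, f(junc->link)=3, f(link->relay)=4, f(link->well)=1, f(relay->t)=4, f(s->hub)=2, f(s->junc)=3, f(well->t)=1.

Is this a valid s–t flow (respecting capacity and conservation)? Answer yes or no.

Yes

Every edge has 0 ≤ f(e) ≤ cap(e).
At each intermediate node, inflow equals outflow.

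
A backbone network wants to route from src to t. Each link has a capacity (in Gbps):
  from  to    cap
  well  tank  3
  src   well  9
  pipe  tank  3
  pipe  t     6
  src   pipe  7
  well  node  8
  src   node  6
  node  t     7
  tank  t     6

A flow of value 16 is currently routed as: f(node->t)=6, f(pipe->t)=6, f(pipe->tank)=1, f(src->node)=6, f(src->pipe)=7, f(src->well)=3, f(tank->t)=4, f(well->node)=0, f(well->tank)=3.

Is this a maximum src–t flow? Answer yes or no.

No

Residual path src->well->node->t has bottleneck 1 > 0.
Pushing 1 along it raises the flow to 17, so the given flow is not maximum.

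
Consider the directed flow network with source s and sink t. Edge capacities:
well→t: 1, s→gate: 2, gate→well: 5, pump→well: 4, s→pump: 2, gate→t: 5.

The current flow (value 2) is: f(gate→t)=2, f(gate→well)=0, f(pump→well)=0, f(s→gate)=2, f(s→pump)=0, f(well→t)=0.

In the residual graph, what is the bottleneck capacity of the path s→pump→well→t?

1

Residual capacities along the path: s→pump: 2, pump→well: 4, well→t: 1.
Minimum is 1.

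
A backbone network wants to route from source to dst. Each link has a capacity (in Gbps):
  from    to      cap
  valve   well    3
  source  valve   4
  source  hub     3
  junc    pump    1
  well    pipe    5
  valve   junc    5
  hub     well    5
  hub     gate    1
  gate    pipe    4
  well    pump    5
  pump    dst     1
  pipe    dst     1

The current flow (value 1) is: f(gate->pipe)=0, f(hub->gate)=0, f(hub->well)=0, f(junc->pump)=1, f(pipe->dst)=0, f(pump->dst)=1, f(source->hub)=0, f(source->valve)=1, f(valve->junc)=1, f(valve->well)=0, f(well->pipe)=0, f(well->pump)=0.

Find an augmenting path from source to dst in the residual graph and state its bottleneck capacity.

source->valve->well->pipe->dst, bottleneck 1

Residual along source->valve->well->pipe->dst: source->valve: 3, valve->well: 3, well->pipe: 5, pipe->dst: 1.
Bottleneck = min = 1.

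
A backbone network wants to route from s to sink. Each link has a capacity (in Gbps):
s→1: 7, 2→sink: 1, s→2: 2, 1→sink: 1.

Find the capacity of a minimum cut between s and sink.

2

Max flow = 2 (via 2 augmenting paths).
In the residual at optimum, the set reachable from s is {1, 2, s}.
Cut edges: 1→sink (cap 1), 2→sink (cap 1). Sum = 2.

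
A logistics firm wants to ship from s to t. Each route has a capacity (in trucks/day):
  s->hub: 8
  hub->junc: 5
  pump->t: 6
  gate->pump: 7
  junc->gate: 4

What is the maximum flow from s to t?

Augment s->hub->junc->gate->pump->t: bottleneck 4. Total 4.
No augmenting path remains in the residual graph.

4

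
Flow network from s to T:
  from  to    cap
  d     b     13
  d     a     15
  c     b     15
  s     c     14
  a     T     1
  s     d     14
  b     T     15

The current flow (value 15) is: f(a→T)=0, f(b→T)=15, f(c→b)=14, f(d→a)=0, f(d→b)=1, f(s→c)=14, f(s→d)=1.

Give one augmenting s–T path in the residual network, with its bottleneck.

Residual along s→d→a→T: s→d: 13, d→a: 15, a→T: 1.
Bottleneck = min = 1.

s→d→a→T, bottleneck 1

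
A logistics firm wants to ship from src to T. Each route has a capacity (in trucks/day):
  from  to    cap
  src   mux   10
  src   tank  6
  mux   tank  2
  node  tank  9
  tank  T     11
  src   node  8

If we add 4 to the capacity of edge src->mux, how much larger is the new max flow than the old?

0

Original max flow = 11.
Edge src->mux does not cross the min cut (source side {mux, node, src, tank}), so extra capacity there cannot help.
New max flow = 11. Increase = 0.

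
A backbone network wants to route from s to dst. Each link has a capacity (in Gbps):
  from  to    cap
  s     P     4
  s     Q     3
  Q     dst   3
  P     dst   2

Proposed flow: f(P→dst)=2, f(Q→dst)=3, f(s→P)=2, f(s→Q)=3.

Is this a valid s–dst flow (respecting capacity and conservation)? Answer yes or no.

Yes

Every edge has 0 ≤ f(e) ≤ cap(e).
At each intermediate node, inflow equals outflow.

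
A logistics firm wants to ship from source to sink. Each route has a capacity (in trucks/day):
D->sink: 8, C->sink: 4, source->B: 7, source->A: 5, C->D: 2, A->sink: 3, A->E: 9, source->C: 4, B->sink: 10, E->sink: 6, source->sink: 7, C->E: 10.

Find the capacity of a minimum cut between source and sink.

Max flow = 23 (via 5 augmenting paths).
In the residual at optimum, the set reachable from source is {source}.
Cut edges: source->C (cap 4), source->A (cap 5), source->B (cap 7), source->sink (cap 7). Sum = 23.

23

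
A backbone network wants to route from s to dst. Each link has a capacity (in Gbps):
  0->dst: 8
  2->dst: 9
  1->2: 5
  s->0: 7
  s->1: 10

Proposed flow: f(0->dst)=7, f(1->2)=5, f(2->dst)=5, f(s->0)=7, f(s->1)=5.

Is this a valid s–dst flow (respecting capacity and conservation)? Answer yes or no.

Yes

Every edge has 0 ≤ f(e) ≤ cap(e).
At each intermediate node, inflow equals outflow.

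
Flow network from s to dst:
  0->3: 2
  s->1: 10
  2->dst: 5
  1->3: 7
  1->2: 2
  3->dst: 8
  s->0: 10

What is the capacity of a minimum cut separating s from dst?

10

Max flow = 10 (via 3 augmenting paths).
In the residual at optimum, the set reachable from s is {0, 1, 3, s}.
Cut edges: 1->2 (cap 2), 3->dst (cap 8). Sum = 10.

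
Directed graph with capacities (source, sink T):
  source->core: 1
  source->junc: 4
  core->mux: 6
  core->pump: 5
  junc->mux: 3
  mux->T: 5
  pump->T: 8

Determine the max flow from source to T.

4

Augment source->core->pump->T: bottleneck 1. Total 1.
Augment source->junc->mux->T: bottleneck 3. Total 4.
No augmenting path remains in the residual graph.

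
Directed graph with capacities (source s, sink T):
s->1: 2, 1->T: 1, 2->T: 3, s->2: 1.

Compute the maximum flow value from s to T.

Augment s->2->T: bottleneck 1. Total 1.
Augment s->1->T: bottleneck 1. Total 2.
No augmenting path remains in the residual graph.

2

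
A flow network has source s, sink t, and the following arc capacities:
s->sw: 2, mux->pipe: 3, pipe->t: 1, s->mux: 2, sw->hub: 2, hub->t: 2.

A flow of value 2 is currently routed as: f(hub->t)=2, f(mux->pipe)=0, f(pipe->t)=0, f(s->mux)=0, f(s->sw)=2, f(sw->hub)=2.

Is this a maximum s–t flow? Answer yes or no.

No

Residual path s->mux->pipe->t has bottleneck 1 > 0.
Pushing 1 along it raises the flow to 3, so the given flow is not maximum.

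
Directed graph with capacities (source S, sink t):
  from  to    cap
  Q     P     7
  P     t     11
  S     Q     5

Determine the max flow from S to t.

5

Augment S->Q->P->t: bottleneck 5. Total 5.
No augmenting path remains in the residual graph.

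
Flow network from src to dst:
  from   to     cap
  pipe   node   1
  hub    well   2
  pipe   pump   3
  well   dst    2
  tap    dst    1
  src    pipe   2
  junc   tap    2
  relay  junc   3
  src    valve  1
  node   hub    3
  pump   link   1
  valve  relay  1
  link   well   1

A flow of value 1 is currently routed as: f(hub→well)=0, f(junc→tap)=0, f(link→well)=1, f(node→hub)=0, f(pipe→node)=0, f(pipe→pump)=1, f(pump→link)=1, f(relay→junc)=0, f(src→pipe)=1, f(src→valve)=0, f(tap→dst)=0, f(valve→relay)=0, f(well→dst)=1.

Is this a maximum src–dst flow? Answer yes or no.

Residual path src→pipe→node→hub→well→dst has bottleneck 1 > 0.
Pushing 1 along it raises the flow to 2, so the given flow is not maximum.

No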